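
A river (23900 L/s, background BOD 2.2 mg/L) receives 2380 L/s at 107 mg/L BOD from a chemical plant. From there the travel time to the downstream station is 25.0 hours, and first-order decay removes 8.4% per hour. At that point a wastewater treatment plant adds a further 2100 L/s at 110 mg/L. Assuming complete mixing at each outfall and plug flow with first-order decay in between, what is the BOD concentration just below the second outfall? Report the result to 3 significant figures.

Conservation of mass: C = (23900·2.200 + 2380·107.0) / 26280 = 307200/26280 = 11.69 mg/L; combined flow 26280 L/s.
8.4%/h lost → k = −ln(1 − 0.084) = 0.08774 h⁻¹.
Applying C = C₀e^(−kt): 11.69 × 0.1115 = 1.304 mg/L.
Second outfall: C = (26280·1.304 + 2100·110.0)/28380 = 9.347 mg/L.

9.35 mg/L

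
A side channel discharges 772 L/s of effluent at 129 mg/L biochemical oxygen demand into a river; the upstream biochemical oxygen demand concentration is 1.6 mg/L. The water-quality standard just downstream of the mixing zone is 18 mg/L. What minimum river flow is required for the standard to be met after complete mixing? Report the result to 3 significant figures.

5230 L/s

Set C_mix = 18: (Q·1.600 + 772.0·129.0) / (Q + 772.0) = 18
→ Q = 772.0·(129.0 − 18)/(18 − 1.600) = 5225 L/s.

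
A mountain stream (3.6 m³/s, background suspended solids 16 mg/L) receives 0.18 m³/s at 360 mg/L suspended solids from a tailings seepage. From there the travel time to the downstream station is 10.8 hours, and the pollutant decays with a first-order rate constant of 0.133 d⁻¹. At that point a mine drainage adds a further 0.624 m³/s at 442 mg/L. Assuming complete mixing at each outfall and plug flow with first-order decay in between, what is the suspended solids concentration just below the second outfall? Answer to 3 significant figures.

Mixed concentration C = ΣQC/ΣQ = (3.600·16.00 + 0.1800·360.0) / 3.780 = 122.4/3.780 = 32.38 mg/L; combined flow 3.780 m³/s.
Decay over the reach: 32.38·exp(−kt) = 32.38·0.9419 = 30.50 mg/L.
At the second outfall, C = (3.780·30.50 + 0.6240·442.0) / (3.780 + 0.6240) = 88.81 mg/L.

88.8 mg/L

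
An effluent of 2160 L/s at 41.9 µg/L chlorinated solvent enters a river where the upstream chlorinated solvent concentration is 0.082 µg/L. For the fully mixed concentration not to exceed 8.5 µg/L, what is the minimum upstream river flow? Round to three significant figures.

Set C_mix = 8.5: (Q·0.08200 + 2160·41.90) / (Q + 2160) = 8.5
→ Q = 2160·(41.90 − 8.5)/(8.5 − 0.08200) = 8570 L/s.

8570 L/s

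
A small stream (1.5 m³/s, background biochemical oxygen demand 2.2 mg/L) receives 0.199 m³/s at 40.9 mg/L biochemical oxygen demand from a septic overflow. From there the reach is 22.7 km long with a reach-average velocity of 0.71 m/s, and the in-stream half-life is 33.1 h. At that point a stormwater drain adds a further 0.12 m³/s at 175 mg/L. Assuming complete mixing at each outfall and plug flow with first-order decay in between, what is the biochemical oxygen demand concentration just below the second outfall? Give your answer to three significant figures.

Mass balance: C = (1.500·2.200 + 0.1990·40.90) / 1.699 = 11.44/1.699 = 6.733 mg/L; combined flow 1.699 m³/s.
Travel time t = 22.7·1000 / 0.71 = 31970 s = 8.881 h.
Half-life 33.1 h → k = ln 2 / 33.1 = 0.02094 h⁻¹ = 0.5026 d⁻¹.
First-order decay: C = 6.733·exp(−k·t) = 6.733·0.8303 = 5.590 mg/L.
At the second outfall, C = (1.699·5.590 + 0.1200·175.0) / (1.699 + 0.1200) = 16.77 mg/L.

16.8 mg/L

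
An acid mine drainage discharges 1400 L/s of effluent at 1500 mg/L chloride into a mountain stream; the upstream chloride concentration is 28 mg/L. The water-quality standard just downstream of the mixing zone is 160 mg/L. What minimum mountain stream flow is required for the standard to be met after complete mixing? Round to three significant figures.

Set C_mix = 160: (Q·28.00 + 1400·1500) / (Q + 1400) = 160
→ Q = 1400·(1500 − 160)/(160 − 28.00) = 14210 L/s.

14200 L/s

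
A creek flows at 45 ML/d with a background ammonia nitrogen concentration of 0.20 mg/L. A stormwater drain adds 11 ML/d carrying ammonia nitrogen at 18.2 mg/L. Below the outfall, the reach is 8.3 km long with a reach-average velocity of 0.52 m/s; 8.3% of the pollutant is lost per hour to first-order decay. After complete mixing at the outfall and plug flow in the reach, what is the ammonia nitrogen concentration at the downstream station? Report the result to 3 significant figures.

Mixed concentration C = ΣQC/ΣQ = (45.00·0.2000 + 11.00·18.20) / 56.00 = 209.2/56.00 = 3.736 mg/L.
Travel time t = 8.3·1000 / 0.52 = 15960 s = 4.434 h.
8.3%/h lost → k = −ln(1 − 0.083) = 0.08665 h⁻¹.
First-order decay: C = 3.736·exp(−k·t) = 3.736·0.6810 = 2.544 mg/L.

2.54 mg/L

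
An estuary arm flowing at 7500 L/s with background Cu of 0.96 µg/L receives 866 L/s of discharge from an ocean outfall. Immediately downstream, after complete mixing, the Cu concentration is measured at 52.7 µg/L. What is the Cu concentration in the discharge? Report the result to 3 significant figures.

Mass balance: 7500·0.9600 + 866.0·Cₑ = 8366·52.70
→ Cₑ = (8366·52.70 − 7500·0.9600) / 866.0 = 500.8 µg/L.

501 µg/L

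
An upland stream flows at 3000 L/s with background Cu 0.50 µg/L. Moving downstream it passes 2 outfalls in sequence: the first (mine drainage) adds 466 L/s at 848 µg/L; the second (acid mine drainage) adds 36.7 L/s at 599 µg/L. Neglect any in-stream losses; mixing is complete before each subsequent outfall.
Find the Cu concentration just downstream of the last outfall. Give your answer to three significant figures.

120 µg/L

Outfall 1: combined Q = 3466 L/s; C = (3000·0.5000 + 466.0·848.0)/3466 = 114.4 µg/L.
Outfall 2: combined Q = 3503 L/s; C = (3466·114.4 + 36.70·599.0)/3503 = 119.5 µg/L.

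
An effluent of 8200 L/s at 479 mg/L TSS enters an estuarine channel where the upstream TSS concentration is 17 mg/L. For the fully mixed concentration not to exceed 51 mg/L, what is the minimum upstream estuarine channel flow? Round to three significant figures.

Set C_mix = 51: (Q·17.00 + 8200·479.0) / (Q + 8200) = 51
→ Q = 8200·(479.0 − 51)/(51 − 17.00) = 103200 L/s.

103000 L/s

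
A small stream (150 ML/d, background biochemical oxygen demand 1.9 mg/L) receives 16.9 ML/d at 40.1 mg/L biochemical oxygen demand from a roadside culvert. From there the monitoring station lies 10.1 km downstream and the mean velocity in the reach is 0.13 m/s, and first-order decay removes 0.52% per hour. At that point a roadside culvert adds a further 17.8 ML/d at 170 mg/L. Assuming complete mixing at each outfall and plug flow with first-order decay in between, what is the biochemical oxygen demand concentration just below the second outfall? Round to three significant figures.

Mixed concentration C = ΣQC/ΣQ = (150.0·1.900 + 16.90·40.10) / 166.9 = 962.7/166.9 = 5.768 mg/L; combined flow 166.9 ML/d.
Travel time t = 10.1·1000 / 0.13 = 77690 s = 21.58 h.
0.52%/h lost → k = −ln(1 − 0.0052) = 0.005214 h⁻¹.
Decay over the reach: 5.768·exp(−kt) = 5.768·0.8936 = 5.154 mg/L.
At the second outfall, C = (166.9·5.154 + 17.80·170.0) / (166.9 + 17.80) = 21.04 mg/L.

21.0 mg/L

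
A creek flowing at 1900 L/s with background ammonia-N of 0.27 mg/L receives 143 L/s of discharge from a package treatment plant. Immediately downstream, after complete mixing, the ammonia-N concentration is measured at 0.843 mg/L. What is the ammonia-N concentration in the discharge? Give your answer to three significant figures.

8.46 mg/L

Mass balance: 1900·0.2700 + 143.0·Cₑ = 2043·0.8430
→ Cₑ = (2043·0.8430 − 1900·0.2700) / 143.0 = 8.456 mg/L.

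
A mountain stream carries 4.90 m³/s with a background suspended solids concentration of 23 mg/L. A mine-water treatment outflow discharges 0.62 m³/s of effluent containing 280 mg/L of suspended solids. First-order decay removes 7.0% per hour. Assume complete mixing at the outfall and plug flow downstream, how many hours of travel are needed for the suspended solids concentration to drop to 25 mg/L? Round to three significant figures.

Mixed concentration C = ΣQC/ΣQ = (4.900·23.00 + 0.6200·280.0) / 5.520 = 286.3/5.520 = 51.87 mg/L.
7.0%/h lost → k = −ln(1 − 0.07) = 0.07257 h⁻¹.
51.87·exp(−k·t) = 25 → t = ln(51.87/25)/k = 36200 s = 10.06 h.

10.1 h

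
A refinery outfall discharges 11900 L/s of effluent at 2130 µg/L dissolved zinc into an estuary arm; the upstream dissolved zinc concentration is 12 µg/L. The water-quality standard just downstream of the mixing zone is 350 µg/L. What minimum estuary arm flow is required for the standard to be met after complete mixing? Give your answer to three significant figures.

62700 L/s

Set C_mix = 350: (Q·12.00 + 11900·2130) / (Q + 11900) = 350
→ Q = 11900·(2130 − 350)/(350 − 12.00) = 62670 L/s.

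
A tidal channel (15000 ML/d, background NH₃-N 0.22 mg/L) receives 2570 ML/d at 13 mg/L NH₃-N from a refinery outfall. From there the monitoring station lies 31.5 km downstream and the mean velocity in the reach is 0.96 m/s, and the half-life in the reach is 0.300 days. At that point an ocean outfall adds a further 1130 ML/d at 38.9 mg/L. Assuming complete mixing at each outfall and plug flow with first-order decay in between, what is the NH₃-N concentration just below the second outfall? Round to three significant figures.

After mixing, C = (15000·0.2200 + 2570·13.00) / 17570 = 36710/17570 = 2.089 mg/L; combined flow 17570 ML/d.
Travel time t = 31.5·1000 / 0.96 = 32810 s = 9.115 h.
Half-life 0.300 d → k = ln 2 / 0.300 = 2.310 d⁻¹.
First-order decay: C = 2.089·exp(−k·t) = 2.089·0.4158 = 0.8688 mg/L.
Second outfall: C = (17570·0.8688 + 1130·38.90)/18700 = 3.167 mg/L.

3.17 mg/L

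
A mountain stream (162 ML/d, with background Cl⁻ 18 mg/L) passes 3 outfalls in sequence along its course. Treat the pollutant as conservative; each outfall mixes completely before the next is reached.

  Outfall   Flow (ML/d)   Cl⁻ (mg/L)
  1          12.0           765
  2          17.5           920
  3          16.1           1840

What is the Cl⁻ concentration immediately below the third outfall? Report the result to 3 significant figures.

279 mg/L

Below outfall 1: Q → 174.0 ML/d, C = (162.0·18.00 + 12.00·765.0)/174.0 = 69.52 mg/L.
Below outfall 2: Q → 191.5 ML/d, C = (174.0·69.52 + 17.50·920.0)/191.5 = 147.2 mg/L.
Below outfall 3: Q → 207.6 ML/d, C = (191.5·147.2 + 16.10·1840)/207.6 = 278.5 mg/L.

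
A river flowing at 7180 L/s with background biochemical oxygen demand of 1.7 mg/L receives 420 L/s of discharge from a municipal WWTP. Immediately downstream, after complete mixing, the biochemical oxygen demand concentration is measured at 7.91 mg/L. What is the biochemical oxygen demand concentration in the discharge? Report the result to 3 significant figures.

Mass balance: 7180·1.700 + 420.0·Cₑ = 7600·7.910
→ Cₑ = (7600·7.910 − 7180·1.700) / 420.0 = 114.1 mg/L.

114 mg/L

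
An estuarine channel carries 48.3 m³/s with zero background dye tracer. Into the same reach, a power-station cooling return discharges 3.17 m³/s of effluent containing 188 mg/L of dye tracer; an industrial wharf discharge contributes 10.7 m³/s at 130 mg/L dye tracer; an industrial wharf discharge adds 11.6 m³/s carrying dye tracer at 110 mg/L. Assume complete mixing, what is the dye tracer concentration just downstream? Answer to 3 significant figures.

Flow-weighted average: C = (48.30·0 + 3.170·188.0 + 10.70·130.0 + 11.60·110.0) / 73.77 = 3263/73.77 = 44.23 mg/L.

44.2 mg/L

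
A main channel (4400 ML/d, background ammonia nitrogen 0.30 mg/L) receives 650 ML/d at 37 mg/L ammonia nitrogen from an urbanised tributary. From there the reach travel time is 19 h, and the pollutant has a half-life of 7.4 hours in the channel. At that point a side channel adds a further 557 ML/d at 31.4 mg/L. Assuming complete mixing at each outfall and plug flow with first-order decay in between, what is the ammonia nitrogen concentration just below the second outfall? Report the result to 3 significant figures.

3.88 mg/L

Mass balance: C = (4400·0.3000 + 650.0·37.00) / 5050 = 25370/5050 = 5.024 mg/L; combined flow 5050 ML/d.
Half-life 7.4 h → k = ln 2 / 7.4 = 0.09367 h⁻¹ = 2.248 d⁻¹.
First-order decay: C = 5.024·exp(−k·t) = 5.024·0.1687 = 0.8475 mg/L.
At the second outfall, C = (5050·0.8475 + 557.0·31.40) / (5050 + 557.0) = 3.883 mg/L.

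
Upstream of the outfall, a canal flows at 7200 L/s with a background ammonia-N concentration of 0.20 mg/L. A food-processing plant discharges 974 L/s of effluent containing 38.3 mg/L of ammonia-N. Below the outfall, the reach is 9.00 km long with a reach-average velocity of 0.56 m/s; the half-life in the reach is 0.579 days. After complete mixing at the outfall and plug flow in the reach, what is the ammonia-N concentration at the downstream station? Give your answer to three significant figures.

After mixing, C = (7200·0.2000 + 974.0·38.30) / 8174 = 38740/8174 = 4.740 mg/L.
Travel time t = 9.00·1000 / 0.56 = 16070 s = 4.464 h.
Half-life 0.579 d → k = ln 2 / 0.579 = 1.197 d⁻¹.
Decay over the reach: 4.740·exp(−kt) = 4.740·0.8004 = 3.794 mg/L.

3.79 mg/L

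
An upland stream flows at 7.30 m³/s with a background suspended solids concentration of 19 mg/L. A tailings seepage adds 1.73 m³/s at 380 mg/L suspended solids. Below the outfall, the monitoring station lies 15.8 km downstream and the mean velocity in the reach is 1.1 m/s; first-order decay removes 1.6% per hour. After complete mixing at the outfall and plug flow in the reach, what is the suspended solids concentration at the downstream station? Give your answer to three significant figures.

82.7 mg/L

Conservation of mass: C = (7.300·19.00 + 1.730·380.0) / 9.030 = 796.1/9.030 = 88.16 mg/L.
Travel time t = 15.8·1000 / 1.1 = 14360 s = 3.990 h.
1.6%/h lost → k = −ln(1 − 0.016) = 0.01613 h⁻¹.
Decay over the reach: 88.16·exp(−kt) = 88.16·0.9377 = 82.67 mg/L.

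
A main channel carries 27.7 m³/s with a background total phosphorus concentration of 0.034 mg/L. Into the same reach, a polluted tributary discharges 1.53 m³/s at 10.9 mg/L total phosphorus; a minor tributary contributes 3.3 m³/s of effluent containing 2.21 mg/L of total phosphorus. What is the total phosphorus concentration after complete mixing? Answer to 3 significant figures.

0.766 mg/L

Mixed concentration C = ΣQC/ΣQ = (27.70·0.03400 + 1.530·10.90 + 3.300·2.210) / 32.53 = 24.91/32.53 = 0.7658 mg/L.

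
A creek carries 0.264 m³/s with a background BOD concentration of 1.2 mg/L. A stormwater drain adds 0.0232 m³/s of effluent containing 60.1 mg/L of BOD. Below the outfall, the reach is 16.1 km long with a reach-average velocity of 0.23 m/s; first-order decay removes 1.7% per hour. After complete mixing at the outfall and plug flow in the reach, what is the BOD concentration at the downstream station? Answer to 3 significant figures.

Flow-weighted average: C = (0.2640·1.200 + 0.02320·60.10) / 0.2872 = 1.711/0.2872 = 5.958 mg/L.
Travel time t = 16.1·1000 / 0.23 = 70000 s = 19.44 h.
1.7%/h lost → k = −ln(1 − 0.017) = 0.01715 h⁻¹.
Decay over the reach: 5.958·exp(−kt) = 5.958·0.7165 = 4.269 mg/L.

4.27 mg/L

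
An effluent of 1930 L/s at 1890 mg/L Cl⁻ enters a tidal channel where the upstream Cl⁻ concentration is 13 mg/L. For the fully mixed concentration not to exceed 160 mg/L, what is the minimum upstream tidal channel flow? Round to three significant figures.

22700 L/s

Set C_mix = 160: (Q·13.00 + 1930·1890) / (Q + 1930) = 160
→ Q = 1930·(1890 − 160)/(160 − 13.00) = 22710 L/s.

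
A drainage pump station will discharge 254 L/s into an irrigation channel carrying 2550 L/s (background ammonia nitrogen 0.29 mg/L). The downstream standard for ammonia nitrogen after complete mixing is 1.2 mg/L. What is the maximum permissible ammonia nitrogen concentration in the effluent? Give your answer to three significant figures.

At the limit, (Qr·Cr + Qe·Cₑ)/(Qr + Qe) = 1.2:
Cₑ = (2804·1.2 − 2550·0.2900) / 254.0 = 10.34 mg/L.

10.3 mg/L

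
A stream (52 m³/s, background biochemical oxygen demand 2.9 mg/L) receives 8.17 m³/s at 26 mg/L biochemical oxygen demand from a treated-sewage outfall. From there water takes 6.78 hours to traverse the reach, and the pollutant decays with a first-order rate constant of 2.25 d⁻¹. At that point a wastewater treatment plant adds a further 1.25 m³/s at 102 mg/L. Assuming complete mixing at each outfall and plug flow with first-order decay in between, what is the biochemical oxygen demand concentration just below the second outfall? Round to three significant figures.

5.21 mg/L

Mass balance: C = (52.00·2.900 + 8.170·26.00) / 60.17 = 363.2/60.17 = 6.037 mg/L; combined flow 60.17 m³/s.
Decay over the reach: 6.037·exp(−kt) = 6.037·0.5296 = 3.197 mg/L.
Second outfall: C = (60.17·3.197 + 1.250·102.0)/61.42 = 5.208 mg/L.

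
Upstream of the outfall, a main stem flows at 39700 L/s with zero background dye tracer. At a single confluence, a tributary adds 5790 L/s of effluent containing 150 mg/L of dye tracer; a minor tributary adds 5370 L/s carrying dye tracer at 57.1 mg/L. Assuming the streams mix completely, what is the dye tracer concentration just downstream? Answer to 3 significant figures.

23.1 mg/L

Mixed concentration C = ΣQC/ΣQ = (39700·0 + 5790·150.0 + 5370·57.10) / 50860 = 1175000/50860 = 23.11 mg/L.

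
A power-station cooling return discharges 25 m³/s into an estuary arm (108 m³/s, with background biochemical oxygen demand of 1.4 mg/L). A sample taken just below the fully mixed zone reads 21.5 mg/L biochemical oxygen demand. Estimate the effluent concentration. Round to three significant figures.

108 mg/L

Mass balance: 108.0·1.400 + 25.00·Cₑ = 133.0·21.50
→ Cₑ = (133.0·21.50 − 108.0·1.400) / 25.00 = 108.3 mg/L.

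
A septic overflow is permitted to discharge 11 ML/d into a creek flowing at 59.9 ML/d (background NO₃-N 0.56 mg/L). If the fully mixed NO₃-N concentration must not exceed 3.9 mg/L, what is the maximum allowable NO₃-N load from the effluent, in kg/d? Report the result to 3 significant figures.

243 kg/d

Mass balance at the limit: 59.90·0.5600 + 11.00·Cₑ = 70.90·3.9 → Cₑ = 22.09 mg/L.
11.00 ML/d = 0.1273 m³/s. Load = 0.1273 m³/s × 22.09 g/m³ × 86 400 s/d = 243.0 kg/d.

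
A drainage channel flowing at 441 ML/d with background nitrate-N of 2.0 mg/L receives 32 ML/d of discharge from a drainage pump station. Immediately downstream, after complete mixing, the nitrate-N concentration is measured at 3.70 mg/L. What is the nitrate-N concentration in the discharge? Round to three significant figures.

Mass balance: 441.0·2.000 + 32.00·Cₑ = 473.0·3.700
→ Cₑ = (473.0·3.700 − 441.0·2.000) / 32.00 = 27.13 mg/L.

27.1 mg/L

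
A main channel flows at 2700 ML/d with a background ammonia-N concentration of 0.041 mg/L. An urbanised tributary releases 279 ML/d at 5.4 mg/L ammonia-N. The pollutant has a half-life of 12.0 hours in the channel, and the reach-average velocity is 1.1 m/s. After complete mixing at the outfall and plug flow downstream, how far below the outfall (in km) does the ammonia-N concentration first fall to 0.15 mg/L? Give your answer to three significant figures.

Mass balance: C = (2700·0.04100 + 279.0·5.400) / 2979 = 1617/2979 = 0.5429 mg/L.
Half-life 12.0 h → k = ln 2 / 12.0 = 0.05776 h⁻¹ = 1.386 d⁻¹.
Set 0.5429·exp(−k·t) = 0.15 → t = ln(0.5429/0.15)/k = 80170 s = 22.27 h.
Distance = v·t = 1.1·80170 = 88180 m = 88.18 km.

88.2 km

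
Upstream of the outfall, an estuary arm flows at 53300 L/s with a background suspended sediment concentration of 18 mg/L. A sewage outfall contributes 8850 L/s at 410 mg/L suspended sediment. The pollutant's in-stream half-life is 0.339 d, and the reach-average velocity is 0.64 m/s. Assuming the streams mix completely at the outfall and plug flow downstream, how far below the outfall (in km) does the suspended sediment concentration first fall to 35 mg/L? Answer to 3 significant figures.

Flow-weighted average: C = (53300·18.00 + 8850·410.0) / 62150 = 4588000/62150 = 73.82 mg/L.
Half-life 0.339 d → k = ln 2 / 0.339 = 2.045 d⁻¹.
Set 73.82·exp(−k·t) = 35 → t = ln(73.82/35)/k = 31530 s = 8.760 h.
Distance = v·t = 0.64·31530 = 20180 m = 20.18 km.

20.2 km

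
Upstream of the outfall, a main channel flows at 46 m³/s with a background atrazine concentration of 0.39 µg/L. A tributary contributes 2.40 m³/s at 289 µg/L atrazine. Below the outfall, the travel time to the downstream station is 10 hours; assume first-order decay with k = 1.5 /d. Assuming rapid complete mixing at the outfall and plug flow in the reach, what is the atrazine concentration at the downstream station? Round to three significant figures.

7.87 µg/L

Mass balance: C = (46.00·0.3900 + 2.400·289.0) / 48.40 = 711.5/48.40 = 14.70 µg/L.
First-order decay: C = 14.70·exp(−k·t) = 14.70·0.5353 = 7.869 µg/L.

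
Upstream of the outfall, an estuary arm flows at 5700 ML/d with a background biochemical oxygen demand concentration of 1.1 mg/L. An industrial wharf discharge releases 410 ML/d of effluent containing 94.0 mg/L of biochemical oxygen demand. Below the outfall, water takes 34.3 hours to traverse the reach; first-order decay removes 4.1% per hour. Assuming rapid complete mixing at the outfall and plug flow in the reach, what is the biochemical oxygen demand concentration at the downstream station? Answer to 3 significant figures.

1.74 mg/L

After mixing, C = (5700·1.100 + 410.0·94.00) / 6110 = 44810/6110 = 7.334 mg/L.
4.1%/h lost → k = −ln(1 − 0.041) = 0.04186 h⁻¹.
Applying C = C₀e^(−kt): 7.334 × 0.2379 = 1.745 mg/L.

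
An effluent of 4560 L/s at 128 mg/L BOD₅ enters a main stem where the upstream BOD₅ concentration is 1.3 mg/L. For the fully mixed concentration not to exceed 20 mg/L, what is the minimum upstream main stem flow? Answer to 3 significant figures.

26300 L/s

Set C_mix = 20: (Q·1.300 + 4560·128.0) / (Q + 4560) = 20
→ Q = 4560·(128.0 − 20)/(20 − 1.300) = 26340 L/s.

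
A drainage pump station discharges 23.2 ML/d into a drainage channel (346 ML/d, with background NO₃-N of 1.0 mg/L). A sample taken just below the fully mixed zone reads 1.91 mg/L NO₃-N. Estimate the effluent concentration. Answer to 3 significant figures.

15.5 mg/L

Mass balance: 346.0·1.000 + 23.20·Cₑ = 369.2·1.910
→ Cₑ = (369.2·1.910 − 346.0·1.000) / 23.20 = 15.48 mg/L.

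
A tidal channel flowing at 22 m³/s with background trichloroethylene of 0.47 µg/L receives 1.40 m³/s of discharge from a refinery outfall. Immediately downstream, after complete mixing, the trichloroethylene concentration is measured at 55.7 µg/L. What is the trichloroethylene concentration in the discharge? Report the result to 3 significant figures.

924 µg/L

Mass balance: 22.00·0.4700 + 1.400·Cₑ = 23.40·55.70
→ Cₑ = (23.40·55.70 − 22.00·0.4700) / 1.400 = 923.6 µg/L.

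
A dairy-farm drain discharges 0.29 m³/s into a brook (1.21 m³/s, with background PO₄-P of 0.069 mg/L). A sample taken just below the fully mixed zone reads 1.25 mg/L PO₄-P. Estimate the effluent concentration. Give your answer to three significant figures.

Mass balance: 1.210·0.06900 + 0.2900·Cₑ = 1.500·1.250
→ Cₑ = (1.500·1.250 − 1.210·0.06900) / 0.2900 = 6.178 mg/L.

6.18 mg/L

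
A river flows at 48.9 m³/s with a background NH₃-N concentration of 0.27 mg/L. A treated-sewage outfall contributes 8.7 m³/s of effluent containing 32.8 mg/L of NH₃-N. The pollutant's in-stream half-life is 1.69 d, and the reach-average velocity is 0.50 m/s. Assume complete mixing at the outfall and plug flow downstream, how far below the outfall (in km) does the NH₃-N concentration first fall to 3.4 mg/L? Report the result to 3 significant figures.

After mixing, C = (48.90·0.2700 + 8.700·32.80) / 57.60 = 298.6/57.60 = 5.183 mg/L.
Half-life 1.69 d → k = ln 2 / 1.69 = 0.4101 d⁻¹.
Set 5.183·exp(−k·t) = 3.4 → t = ln(5.183/3.4)/k = 88830 s = 24.68 h.
Distance = v·t = 0.50·88830 = 44420 m = 44.42 km.

44.4 km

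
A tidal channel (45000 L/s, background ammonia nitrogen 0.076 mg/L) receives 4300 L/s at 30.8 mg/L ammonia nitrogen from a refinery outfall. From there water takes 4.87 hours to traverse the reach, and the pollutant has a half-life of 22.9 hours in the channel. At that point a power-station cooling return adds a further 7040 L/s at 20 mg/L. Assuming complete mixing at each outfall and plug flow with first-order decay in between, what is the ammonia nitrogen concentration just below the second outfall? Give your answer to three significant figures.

4.58 mg/L

Mixed concentration C = ΣQC/ΣQ = (45000·0.07600 + 4300·30.80) / 49300 = 135900/49300 = 2.756 mg/L; combined flow 49300 L/s.
Half-life 22.9 h → k = ln 2 / 22.9 = 0.03027 h⁻¹ = 0.7264 d⁻¹.
Decay over the reach: 2.756·exp(−kt) = 2.756·0.8629 = 2.378 mg/L.
At the second outfall, C = (49300·2.378 + 7040·20.00) / (49300 + 7040) = 4.580 mg/L.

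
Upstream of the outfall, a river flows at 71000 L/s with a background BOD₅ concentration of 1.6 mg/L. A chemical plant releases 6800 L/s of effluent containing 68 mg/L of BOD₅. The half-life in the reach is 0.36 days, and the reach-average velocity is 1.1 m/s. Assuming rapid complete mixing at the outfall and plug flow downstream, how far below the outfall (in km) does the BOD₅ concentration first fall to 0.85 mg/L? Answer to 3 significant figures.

107 km

Flow-weighted average: C = (71000·1.600 + 6800·68.00) / 77800 = 576000/77800 = 7.404 mg/L.
Half-life 0.36 d → k = ln 2 / 0.36 = 1.925 d⁻¹.
Set 7.404·exp(−k·t) = 0.85 → t = ln(7.404/0.85)/k = 97130 s = 26.98 h.
Distance = v·t = 1.1·97130 = 106800 m = 106.8 km.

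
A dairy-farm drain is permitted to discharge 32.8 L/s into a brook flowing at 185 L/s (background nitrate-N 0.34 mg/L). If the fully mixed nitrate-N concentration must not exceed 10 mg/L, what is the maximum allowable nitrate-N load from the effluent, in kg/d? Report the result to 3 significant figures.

183 kg/d

Mass balance at the limit: 185.0·0.3400 + 32.80·Cₑ = 217.8·10 → Cₑ = 64.48 mg/L.
32.80 L/s = 0.03280 m³/s. Load = 0.03280 m³/s × 64.48 g/m³ × 86 400 s/d = 182.7 kg/d.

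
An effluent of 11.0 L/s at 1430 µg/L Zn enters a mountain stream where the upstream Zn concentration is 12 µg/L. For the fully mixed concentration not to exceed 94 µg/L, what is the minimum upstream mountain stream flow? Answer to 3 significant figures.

Set C_mix = 94: (Q·12.00 + 11.00·1430) / (Q + 11.00) = 94
→ Q = 11.00·(1430 − 94)/(94 − 12.00) = 179.2 L/s.

179 L/s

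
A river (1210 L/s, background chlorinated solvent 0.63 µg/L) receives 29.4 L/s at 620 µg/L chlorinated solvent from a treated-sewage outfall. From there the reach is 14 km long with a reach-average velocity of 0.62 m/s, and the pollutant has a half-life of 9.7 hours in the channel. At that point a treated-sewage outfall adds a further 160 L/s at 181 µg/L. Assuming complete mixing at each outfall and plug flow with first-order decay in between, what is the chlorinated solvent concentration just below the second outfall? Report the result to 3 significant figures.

29.4 µg/L

Flow-weighted average: C = (1210·0.6300 + 29.40·620.0) / 1239 = 18990/1239 = 15.32 µg/L; combined flow 1239 L/s.
Travel time t = 14·1000 / 0.62 = 22580 s = 6.272 h.
Half-life 9.7 h → k = ln 2 / 9.7 = 0.07146 h⁻¹ = 1.715 d⁻¹.
First-order decay: C = 15.32·exp(−k·t) = 15.32·0.6388 = 9.787 µg/L.
Second outfall: C = (1239·9.787 + 160.0·181.0)/1399 = 29.36 µg/L.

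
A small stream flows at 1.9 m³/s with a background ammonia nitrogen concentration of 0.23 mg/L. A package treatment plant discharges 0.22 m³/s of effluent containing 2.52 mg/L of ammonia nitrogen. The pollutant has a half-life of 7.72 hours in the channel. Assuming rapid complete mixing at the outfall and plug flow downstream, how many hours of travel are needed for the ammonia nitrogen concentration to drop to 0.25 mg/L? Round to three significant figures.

6.97 h

Mass balance: C = (1.900·0.2300 + 0.2200·2.520) / 2.120 = 0.9914/2.120 = 0.4676 mg/L.
Half-life 7.72 h → k = ln 2 / 7.72 = 0.08979 h⁻¹ = 2.155 d⁻¹.
0.4676·exp(−k·t) = 0.25 → t = ln(0.4676/0.25)/k = 25110 s = 6.975 h.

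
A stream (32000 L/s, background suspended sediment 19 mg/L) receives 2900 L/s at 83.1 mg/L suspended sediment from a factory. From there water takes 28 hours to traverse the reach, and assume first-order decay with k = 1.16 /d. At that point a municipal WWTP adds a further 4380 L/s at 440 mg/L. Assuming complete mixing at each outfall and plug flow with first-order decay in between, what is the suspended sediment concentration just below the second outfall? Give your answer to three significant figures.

54.6 mg/L

After mixing, C = (32000·19.00 + 2900·83.10) / 34900 = 849000/34900 = 24.33 mg/L; combined flow 34900 L/s.
After decay, C = 24.33 × e^(−kt) = 24.33 × 0.2584 = 6.285 mg/L.
At the second outfall, C = (34900·6.285 + 4380·440.0) / (34900 + 4380) = 54.65 mg/L.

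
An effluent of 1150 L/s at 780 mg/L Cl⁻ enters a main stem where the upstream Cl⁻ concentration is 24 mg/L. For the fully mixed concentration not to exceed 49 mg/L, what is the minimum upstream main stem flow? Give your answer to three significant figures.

Set C_mix = 49: (Q·24.00 + 1150·780.0) / (Q + 1150) = 49
→ Q = 1150·(780.0 − 49)/(49 − 24.00) = 33630 L/s.

33600 L/s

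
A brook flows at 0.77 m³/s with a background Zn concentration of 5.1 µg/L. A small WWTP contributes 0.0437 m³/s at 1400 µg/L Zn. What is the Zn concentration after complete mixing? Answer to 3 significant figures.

80.0 µg/L

Conservation of mass: C = (0.7700·5.100 + 0.04370·1400) / 0.8137 = 65.11/0.8137 = 80.01 µg/L.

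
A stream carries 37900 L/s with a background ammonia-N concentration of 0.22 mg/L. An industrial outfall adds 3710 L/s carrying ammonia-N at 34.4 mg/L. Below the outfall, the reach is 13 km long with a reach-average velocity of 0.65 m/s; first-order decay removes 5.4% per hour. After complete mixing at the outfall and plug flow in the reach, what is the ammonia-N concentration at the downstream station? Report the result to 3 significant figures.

Mixed concentration C = ΣQC/ΣQ = (37900·0.2200 + 3710·34.40) / 41610 = 136000/41610 = 3.268 mg/L.
Travel time t = 13·1000 / 0.65 = 20000 s = 5.556 h.
5.4%/h lost → k = −ln(1 − 0.054) = 0.05551 h⁻¹.
After decay, C = 3.268 × e^(−kt) = 3.268 × 0.7346 = 2.400 mg/L.

2.40 mg/L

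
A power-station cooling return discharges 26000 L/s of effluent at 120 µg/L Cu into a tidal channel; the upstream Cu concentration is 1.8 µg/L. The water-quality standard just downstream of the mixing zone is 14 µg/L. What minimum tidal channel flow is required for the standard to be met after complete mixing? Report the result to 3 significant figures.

226000 L/s

Set C_mix = 14: (Q·1.800 + 26000·120.0) / (Q + 26000) = 14
→ Q = 26000·(120.0 − 14)/(14 − 1.800) = 225900 L/s.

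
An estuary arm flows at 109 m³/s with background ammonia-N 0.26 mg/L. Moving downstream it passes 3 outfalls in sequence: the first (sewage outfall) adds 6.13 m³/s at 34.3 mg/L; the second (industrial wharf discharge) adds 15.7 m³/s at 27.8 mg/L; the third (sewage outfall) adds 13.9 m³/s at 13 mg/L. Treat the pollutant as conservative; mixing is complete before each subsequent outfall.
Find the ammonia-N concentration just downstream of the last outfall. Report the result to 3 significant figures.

5.91 mg/L

Below outfall 1: Q → 115.1 m³/s, C = (109.0·0.2600 + 6.130·34.30)/115.1 = 2.072 mg/L.
Below outfall 2: Q → 130.8 m³/s, C = (115.1·2.072 + 15.70·27.80)/130.8 = 5.160 mg/L.
Below outfall 3: Q → 144.7 m³/s, C = (130.8·5.160 + 13.90·13.00)/144.7 = 5.913 mg/L.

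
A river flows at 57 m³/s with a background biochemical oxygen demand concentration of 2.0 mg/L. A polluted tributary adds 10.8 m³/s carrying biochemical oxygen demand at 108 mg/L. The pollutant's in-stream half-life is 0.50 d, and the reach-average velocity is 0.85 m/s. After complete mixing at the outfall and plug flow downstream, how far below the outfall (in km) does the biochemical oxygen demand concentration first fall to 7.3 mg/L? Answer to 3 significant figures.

50.4 km

After mixing, C = (57.00·2.000 + 10.80·108.0) / 67.80 = 1280/67.80 = 18.88 mg/L.
Half-life 0.50 d → k = ln 2 / 0.50 = 1.386 d⁻¹.
Set 18.88·exp(−k·t) = 7.3 → t = ln(18.88/7.3)/k = 59240 s = 16.46 h.
Distance = v·t = 0.85·59240 = 50350 m = 50.35 km.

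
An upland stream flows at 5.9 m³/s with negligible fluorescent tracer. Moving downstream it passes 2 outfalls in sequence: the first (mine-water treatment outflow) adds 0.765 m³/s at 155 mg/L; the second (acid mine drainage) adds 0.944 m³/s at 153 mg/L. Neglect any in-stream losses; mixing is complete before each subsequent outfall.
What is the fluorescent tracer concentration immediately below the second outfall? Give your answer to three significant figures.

Outfall 1: combined Q = 6.665 m³/s; C = (5.900·0 + 0.7650·155.0)/6.665 = 17.79 mg/L.
Outfall 2: combined Q = 7.609 m³/s; C = (6.665·17.79 + 0.9440·153.0)/7.609 = 34.57 mg/L.

34.6 mg/L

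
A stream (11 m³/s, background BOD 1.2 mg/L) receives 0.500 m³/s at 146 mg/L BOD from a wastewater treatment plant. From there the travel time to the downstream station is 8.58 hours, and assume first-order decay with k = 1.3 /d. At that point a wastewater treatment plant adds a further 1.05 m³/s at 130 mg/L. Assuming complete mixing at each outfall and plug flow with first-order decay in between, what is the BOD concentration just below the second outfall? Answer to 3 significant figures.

Mixed concentration C = ΣQC/ΣQ = (11.00·1.200 + 0.5000·146.0) / 11.50 = 86.20/11.50 = 7.496 mg/L; combined flow 11.50 m³/s.
Decay over the reach: 7.496·exp(−kt) = 7.496·0.6283 = 4.709 mg/L.
At the second outfall, C = (11.50·4.709 + 1.050·130.0) / (11.50 + 1.050) = 15.19 mg/L.

15.2 mg/L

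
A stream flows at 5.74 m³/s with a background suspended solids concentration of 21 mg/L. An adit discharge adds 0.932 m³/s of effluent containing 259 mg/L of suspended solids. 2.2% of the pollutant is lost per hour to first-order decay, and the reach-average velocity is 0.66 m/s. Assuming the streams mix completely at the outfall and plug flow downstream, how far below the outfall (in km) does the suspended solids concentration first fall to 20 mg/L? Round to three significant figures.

Conservation of mass: C = (5.740·21.00 + 0.9320·259.0) / 6.672 = 361.9/6.672 = 54.25 mg/L.
2.2%/h lost → k = −ln(1 − 0.022) = 0.02225 h⁻¹.
Set 54.25·exp(−k·t) = 20 → t = ln(54.25/20)/k = 161500 s = 44.85 h.
Distance = v·t = 0.66·161500 = 106600 m = 106.6 km.

107 km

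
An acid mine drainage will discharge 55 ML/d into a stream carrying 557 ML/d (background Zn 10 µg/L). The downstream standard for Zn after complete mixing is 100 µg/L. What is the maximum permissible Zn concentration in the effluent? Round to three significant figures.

1010 µg/L

At the limit, (Qr·Cr + Qe·Cₑ)/(Qr + Qe) = 100:
Cₑ = (612.0·100 − 557.0·10.00) / 55.00 = 1011 µg/L.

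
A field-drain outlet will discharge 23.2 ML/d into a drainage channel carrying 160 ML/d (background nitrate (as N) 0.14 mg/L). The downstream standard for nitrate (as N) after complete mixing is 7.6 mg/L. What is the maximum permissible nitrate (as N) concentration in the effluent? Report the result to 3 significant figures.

At the limit, (Qr·Cr + Qe·Cₑ)/(Qr + Qe) = 7.6:
Cₑ = (183.2·7.6 − 160.0·0.1400) / 23.20 = 59.05 mg/L.

59.0 mg/L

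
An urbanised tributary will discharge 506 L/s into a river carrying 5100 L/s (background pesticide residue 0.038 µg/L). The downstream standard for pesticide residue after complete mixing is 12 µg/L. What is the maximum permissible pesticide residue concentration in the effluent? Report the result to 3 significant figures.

133 µg/L

At the limit, (Qr·Cr + Qe·Cₑ)/(Qr + Qe) = 12:
Cₑ = (5606·12 − 5100·0.03800) / 506.0 = 132.6 µg/L.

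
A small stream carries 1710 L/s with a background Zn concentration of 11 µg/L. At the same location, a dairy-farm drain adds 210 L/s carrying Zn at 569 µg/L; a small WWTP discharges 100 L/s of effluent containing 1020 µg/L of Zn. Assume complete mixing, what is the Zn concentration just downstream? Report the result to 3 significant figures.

119 µg/L

Conservation of mass: C = (1710·11.00 + 210.0·569.0 + 100.0·1020) / 2020 = 240300/2020 = 119.0 µg/L.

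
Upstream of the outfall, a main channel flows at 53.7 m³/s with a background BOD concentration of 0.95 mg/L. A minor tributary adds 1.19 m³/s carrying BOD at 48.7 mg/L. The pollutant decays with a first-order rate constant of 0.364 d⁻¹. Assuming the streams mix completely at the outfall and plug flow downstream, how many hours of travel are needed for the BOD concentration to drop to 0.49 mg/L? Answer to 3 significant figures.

After mixing, C = (53.70·0.9500 + 1.190·48.70) / 54.89 = 109.0/54.89 = 1.985 mg/L.
1.985·exp(−k·t) = 0.49 → t = ln(1.985/0.49)/k = 332100 s = 92.25 h.

92.2 h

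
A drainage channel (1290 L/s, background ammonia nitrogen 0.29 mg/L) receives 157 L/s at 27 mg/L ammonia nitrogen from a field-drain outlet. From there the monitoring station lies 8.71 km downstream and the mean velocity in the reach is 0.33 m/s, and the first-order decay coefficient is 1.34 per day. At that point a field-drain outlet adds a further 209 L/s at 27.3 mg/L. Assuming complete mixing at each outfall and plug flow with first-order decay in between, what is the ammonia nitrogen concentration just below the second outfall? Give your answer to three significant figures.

5.30 mg/L

Mixed concentration C = ΣQC/ΣQ = (1290·0.2900 + 157.0·27.00) / 1447 = 4613/1447 = 3.188 mg/L; combined flow 1447 L/s.
Travel time t = 8.71·1000 / 0.33 = 26390 s = 7.332 h.
After decay, C = 3.188 × e^(−kt) = 3.188 × 0.6641 = 2.117 mg/L.
At the second outfall, C = (1447·2.117 + 209.0·27.30) / (1447 + 209.0) = 5.295 mg/L.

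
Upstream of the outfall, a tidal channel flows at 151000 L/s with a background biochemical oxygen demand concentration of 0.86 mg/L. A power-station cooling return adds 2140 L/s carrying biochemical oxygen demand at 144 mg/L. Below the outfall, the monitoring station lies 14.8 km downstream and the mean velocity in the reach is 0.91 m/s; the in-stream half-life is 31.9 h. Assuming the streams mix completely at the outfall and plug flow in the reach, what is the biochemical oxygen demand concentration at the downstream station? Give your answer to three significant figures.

Mixed concentration C = ΣQC/ΣQ = (151000·0.8600 + 2140·144.0) / 153100 = 438000/153100 = 2.860 mg/L.
Travel time t = 14.8·1000 / 0.91 = 16260 s = 4.518 h.
Half-life 31.9 h → k = ln 2 / 31.9 = 0.02173 h⁻¹ = 0.5215 d⁻¹.
Applying C = C₀e^(−kt): 2.860 × 0.9065 = 2.593 mg/L.

2.59 mg/L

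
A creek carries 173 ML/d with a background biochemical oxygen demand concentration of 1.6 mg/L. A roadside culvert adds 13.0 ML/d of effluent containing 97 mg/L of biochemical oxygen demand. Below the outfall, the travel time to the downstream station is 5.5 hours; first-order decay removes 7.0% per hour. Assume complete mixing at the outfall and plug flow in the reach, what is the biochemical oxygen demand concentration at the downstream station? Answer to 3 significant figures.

Mixed concentration C = ΣQC/ΣQ = (173.0·1.600 + 13.00·97.00) / 186.0 = 1538/186.0 = 8.268 mg/L.
7.0%/h lost → k = −ln(1 − 0.07) = 0.07257 h⁻¹.
Decay over the reach: 8.268·exp(−kt) = 8.268·0.6709 = 5.547 mg/L.

5.55 mg/L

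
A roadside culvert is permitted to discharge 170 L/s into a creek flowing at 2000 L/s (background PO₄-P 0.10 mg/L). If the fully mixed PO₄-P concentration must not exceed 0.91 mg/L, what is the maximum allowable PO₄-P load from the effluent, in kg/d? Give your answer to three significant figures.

Mass balance at the limit: 2000·0.1000 + 170.0·Cₑ = 2170·0.91 → Cₑ = 10.44 mg/L.
170.0 L/s = 0.1700 m³/s. Load = 0.1700 m³/s × 10.44 g/m³ × 86 400 s/d = 153.3 kg/d.

153 kg/d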